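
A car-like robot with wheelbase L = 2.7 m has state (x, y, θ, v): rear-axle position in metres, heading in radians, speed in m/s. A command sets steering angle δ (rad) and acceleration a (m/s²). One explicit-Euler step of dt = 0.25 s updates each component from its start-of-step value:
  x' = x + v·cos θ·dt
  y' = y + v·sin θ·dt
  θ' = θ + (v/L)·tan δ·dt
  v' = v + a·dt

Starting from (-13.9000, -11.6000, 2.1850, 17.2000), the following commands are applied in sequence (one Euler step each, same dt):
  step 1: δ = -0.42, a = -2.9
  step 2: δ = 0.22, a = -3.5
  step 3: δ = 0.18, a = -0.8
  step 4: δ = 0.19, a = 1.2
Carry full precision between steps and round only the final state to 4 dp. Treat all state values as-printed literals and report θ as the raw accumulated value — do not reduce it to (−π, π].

(-18.7911, 3.1636, 2.3520, 15.7000)

after step 1 (δ=-0.42, a=-2.9): (-16.378124, -8.085900, 1.473792, 16.475000)
after step 2 (δ=0.22, a=-3.5): (-15.979213, -3.986513, 1.814915, 15.600000)
after step 3 (δ=0.18, a=-0.8): (-16.921848, -0.202145, 2.077760, 15.400000)
after step 4 (δ=0.19, a=1.2): (-18.791119, 3.163613, 2.351994, 15.700000)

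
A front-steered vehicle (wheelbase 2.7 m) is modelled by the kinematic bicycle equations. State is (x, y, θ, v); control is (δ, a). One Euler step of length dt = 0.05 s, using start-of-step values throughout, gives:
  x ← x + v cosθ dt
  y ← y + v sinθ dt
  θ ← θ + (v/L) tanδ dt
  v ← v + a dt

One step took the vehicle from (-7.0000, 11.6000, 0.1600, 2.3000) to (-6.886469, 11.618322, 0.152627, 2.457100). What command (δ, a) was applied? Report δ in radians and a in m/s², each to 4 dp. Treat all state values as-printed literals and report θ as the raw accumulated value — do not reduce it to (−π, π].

δ = -0.1714, a = 3.1420

a = (v'−v)/dt = (0.157100)/0.05 = 3.1420
Δθ = θ'−θ = -0.007373;  (v·dt/L) = 2.3000·0.05/2.7 = 0.042593
tan δ = Δθ·L/(v·dt) = -0.173105  →  δ = -0.1714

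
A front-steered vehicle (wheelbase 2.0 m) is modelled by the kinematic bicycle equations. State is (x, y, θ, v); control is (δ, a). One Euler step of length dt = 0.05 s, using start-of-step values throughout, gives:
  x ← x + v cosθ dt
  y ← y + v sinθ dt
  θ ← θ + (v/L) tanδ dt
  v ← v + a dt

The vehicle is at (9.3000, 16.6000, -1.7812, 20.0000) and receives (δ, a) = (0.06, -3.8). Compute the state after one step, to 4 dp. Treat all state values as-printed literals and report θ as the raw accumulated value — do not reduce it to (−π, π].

x' = 9.3000 + 20.0000·cos(-1.7812)·0.05 = 9.0911
y' = 16.6000 + 20.0000·sin(-1.7812)·0.05 = 15.6221
θ' = -1.7812 + (20.0000/2.0)·tan(0.06)·0.05 = -1.7512
v' = 20.0000 − 3.8000·0.05 = 19.8100

(9.0911, 15.6221, -1.7512, 19.8100)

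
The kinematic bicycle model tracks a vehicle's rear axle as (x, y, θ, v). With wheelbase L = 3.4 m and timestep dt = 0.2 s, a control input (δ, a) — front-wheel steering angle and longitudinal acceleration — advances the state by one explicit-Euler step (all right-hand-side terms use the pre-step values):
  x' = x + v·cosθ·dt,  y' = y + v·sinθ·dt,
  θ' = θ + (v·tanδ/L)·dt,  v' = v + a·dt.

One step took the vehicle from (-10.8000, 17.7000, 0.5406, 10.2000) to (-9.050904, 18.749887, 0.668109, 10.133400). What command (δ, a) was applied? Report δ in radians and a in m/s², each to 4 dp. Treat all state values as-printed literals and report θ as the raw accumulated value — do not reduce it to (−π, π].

a = (v'−v)/dt = (-0.066600)/0.2 = -0.3330
Δθ = θ'−θ = 0.127509;  (v·dt/L) = 10.2000·0.2/3.4 = 0.600000
tan δ = Δθ·L/(v·dt) = 0.212515  →  δ = 0.2094

δ = 0.2094, a = -0.3330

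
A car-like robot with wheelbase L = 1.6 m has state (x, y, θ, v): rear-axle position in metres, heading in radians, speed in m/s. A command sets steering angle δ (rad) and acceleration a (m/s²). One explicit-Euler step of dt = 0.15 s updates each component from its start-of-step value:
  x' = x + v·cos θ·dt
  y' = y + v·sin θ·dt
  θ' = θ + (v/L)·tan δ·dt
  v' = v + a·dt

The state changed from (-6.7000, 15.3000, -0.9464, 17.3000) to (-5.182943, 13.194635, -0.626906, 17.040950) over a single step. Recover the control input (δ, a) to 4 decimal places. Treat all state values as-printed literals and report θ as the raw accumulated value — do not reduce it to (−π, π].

δ = 0.1945, a = -1.7270

a = (v'−v)/dt = (-0.259050)/0.15 = -1.7270
Δθ = θ'−θ = 0.319494;  (v·dt/L) = 17.3000·0.15/1.6 = 1.621875
tan δ = Δθ·L/(v·dt) = 0.196991  →  δ = 0.1945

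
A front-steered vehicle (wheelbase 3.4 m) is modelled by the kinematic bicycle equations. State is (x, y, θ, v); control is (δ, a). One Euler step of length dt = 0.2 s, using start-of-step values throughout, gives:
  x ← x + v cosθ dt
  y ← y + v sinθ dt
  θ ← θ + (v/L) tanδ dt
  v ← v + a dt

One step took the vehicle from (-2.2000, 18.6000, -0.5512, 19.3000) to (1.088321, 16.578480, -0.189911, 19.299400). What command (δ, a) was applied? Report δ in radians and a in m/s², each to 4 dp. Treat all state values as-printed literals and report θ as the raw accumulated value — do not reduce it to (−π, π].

δ = 0.3081, a = -0.0030

a = (v'−v)/dt = (-0.000600)/0.2 = -0.0030
Δθ = θ'−θ = 0.361289;  (v·dt/L) = 19.3000·0.2/3.4 = 1.135294
tan δ = Δθ·L/(v·dt) = 0.318234  →  δ = 0.3081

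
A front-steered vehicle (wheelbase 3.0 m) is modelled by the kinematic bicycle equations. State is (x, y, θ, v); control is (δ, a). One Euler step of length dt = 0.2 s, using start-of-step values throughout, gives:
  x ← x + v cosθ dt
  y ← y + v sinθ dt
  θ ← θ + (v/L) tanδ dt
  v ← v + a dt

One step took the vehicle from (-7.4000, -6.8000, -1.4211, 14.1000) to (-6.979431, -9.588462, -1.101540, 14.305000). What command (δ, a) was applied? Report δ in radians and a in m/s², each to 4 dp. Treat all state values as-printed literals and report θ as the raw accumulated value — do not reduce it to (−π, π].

δ = 0.3277, a = 1.0250

a = (v'−v)/dt = (0.205000)/0.2 = 1.0250
Δθ = θ'−θ = 0.319560;  (v·dt/L) = 14.1000·0.2/3.0 = 0.940000
tan δ = Δθ·L/(v·dt) = 0.339957  →  δ = 0.3277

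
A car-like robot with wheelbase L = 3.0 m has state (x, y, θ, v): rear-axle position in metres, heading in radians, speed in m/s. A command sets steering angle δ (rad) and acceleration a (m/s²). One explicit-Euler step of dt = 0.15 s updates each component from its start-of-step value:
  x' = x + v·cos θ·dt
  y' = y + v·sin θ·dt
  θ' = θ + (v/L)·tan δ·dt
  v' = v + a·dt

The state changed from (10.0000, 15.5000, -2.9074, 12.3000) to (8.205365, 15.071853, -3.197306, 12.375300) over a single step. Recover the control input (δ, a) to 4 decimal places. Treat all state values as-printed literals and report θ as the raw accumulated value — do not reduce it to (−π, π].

δ = -0.4405, a = 0.5020

a = (v'−v)/dt = (0.075300)/0.15 = 0.5020
Δθ = θ'−θ = -0.289906;  (v·dt/L) = 12.3000·0.15/3.0 = 0.615000
tan δ = Δθ·L/(v·dt) = -0.471392  →  δ = -0.4405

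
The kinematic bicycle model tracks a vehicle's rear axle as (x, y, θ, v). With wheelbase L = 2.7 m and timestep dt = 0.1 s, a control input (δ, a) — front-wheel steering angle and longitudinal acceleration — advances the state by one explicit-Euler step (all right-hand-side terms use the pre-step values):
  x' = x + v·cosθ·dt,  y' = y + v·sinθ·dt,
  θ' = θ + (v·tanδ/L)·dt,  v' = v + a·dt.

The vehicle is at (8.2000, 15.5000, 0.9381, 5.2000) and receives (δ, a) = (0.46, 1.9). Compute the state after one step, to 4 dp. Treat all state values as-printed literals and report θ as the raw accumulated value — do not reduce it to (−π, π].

(8.5075, 15.9193, 1.0335, 5.3900)

x' = 8.2000 + 5.2000·cos(0.9381)·0.1 = 8.5075
y' = 15.5000 + 5.2000·sin(0.9381)·0.1 = 15.9193
θ' = 0.9381 + (5.2000/2.7)·tan(0.46)·0.1 = 1.0335
v' = 5.2000 + 1.9000·0.1 = 5.3900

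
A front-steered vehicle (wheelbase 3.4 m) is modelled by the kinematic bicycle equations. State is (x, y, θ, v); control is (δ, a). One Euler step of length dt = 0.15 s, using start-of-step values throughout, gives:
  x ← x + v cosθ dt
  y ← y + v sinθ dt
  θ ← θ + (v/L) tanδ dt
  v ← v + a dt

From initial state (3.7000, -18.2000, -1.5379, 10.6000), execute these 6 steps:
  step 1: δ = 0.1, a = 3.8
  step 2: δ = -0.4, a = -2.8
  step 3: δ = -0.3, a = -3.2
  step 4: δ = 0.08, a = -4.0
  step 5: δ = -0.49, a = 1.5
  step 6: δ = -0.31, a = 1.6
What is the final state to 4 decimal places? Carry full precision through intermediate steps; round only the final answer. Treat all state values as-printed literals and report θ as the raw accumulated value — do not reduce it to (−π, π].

(2.2497, -27.2760, -2.1771, 10.1350)

after step 1 (δ=0.1, a=3.8): (3.752296, -19.789140, -1.490979, 11.170000)
after step 2 (δ=-0.4, a=-2.8): (3.885888, -21.459305, -1.699329, 10.750000)
after step 3 (δ=-0.3, a=-3.2): (3.679200, -23.058504, -1.846036, 10.270000)
after step 4 (δ=0.08, a=-4.0): (3.260526, -24.541020, -1.809711, 9.670000)
after step 5 (δ=-0.49, a=1.5): (2.917267, -25.950319, -2.037264, 9.895000)
after step 6 (δ=-0.31, a=1.6): (2.249749, -27.275995, -2.177101, 10.135000)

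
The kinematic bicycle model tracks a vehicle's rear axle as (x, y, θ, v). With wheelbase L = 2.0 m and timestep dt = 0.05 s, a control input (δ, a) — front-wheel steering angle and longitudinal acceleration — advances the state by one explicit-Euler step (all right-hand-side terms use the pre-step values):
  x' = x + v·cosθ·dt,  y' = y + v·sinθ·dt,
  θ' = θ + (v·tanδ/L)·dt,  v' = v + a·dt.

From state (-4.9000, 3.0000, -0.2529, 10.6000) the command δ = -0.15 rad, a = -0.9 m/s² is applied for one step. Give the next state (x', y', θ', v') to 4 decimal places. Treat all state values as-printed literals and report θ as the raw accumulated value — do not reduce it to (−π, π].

(-4.3869, 2.8674, -0.2930, 10.5550)

x' = -4.9000 + 10.6000·cos(-0.2529)·0.05 = -4.3869
y' = 3.0000 + 10.6000·sin(-0.2529)·0.05 = 2.8674
θ' = -0.2529 + (10.6000/2.0)·tan(-0.15)·0.05 = -0.2930
v' = 10.6000 − 0.9000·0.05 = 10.5550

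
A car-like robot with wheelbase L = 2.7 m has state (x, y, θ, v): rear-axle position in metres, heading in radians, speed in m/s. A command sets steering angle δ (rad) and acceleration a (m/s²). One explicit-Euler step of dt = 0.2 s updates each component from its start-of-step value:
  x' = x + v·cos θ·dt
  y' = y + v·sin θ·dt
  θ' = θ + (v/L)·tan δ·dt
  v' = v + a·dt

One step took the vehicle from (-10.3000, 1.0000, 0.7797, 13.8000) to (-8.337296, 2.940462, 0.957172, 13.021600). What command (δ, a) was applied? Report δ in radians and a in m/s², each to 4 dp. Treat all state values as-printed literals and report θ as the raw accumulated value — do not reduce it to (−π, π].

δ = 0.1719, a = -3.8920

a = (v'−v)/dt = (-0.778400)/0.2 = -3.8920
Δθ = θ'−θ = 0.177472;  (v·dt/L) = 13.8000·0.2/2.7 = 1.022222
tan δ = Δθ·L/(v·dt) = 0.173614  →  δ = 0.1719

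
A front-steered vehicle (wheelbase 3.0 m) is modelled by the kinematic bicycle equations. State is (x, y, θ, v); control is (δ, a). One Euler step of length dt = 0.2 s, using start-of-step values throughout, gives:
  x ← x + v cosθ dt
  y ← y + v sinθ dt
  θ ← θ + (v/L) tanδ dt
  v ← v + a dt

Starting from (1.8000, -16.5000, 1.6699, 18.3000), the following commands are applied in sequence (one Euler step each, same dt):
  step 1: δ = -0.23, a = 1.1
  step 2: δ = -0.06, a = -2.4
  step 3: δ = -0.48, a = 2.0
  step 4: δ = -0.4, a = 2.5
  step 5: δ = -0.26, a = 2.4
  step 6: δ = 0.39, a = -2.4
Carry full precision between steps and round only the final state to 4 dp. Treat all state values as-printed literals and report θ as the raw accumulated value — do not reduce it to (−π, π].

after step 1 (δ=-0.23, a=1.1): (1.437874, -12.857959, 1.384245, 18.520000)
after step 2 (δ=-0.06, a=-2.4): (2.124859, -9.218224, 1.310076, 18.040000)
after step 3 (δ=-0.48, a=2.0): (3.054917, -5.732158, 0.683955, 18.440000)
after step 4 (δ=-0.4, a=2.5): (5.913411, -3.401847, 0.164201, 18.940000)
after step 5 (δ=-0.26, a=2.4): (9.650460, -2.782645, -0.171696, 19.420000)
after step 6 (δ=0.39, a=-2.4): (13.477352, -3.446238, 0.360484, 18.940000)

(13.4774, -3.4462, 0.3605, 18.9400)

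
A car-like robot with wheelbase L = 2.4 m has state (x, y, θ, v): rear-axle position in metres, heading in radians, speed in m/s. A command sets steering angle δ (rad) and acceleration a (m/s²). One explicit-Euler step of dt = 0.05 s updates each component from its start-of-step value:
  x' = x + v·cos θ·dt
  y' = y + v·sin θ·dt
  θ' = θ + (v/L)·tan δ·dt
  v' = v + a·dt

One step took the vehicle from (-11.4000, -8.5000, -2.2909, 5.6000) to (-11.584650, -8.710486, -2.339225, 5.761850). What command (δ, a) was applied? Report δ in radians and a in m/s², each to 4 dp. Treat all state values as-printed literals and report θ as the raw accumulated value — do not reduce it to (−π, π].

a = (v'−v)/dt = (0.161850)/0.05 = 3.2370
Δθ = θ'−θ = -0.048325;  (v·dt/L) = 5.6000·0.05/2.4 = 0.116667
tan δ = Δθ·L/(v·dt) = -0.414214  →  δ = -0.3927

δ = -0.3927, a = 3.2370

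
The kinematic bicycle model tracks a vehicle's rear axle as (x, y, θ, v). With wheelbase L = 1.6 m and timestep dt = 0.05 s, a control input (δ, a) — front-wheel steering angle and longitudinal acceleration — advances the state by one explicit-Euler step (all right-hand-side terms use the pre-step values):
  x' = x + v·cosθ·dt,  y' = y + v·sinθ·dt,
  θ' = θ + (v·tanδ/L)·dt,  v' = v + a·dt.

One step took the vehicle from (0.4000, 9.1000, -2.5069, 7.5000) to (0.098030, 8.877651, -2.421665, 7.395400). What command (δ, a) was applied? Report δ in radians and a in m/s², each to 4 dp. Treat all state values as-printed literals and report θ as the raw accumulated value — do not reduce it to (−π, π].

δ = 0.3488, a = -2.0920

a = (v'−v)/dt = (-0.104600)/0.05 = -2.0920
Δθ = θ'−θ = 0.085235;  (v·dt/L) = 7.5000·0.05/1.6 = 0.234375
tan δ = Δθ·L/(v·dt) = 0.363669  →  δ = 0.3488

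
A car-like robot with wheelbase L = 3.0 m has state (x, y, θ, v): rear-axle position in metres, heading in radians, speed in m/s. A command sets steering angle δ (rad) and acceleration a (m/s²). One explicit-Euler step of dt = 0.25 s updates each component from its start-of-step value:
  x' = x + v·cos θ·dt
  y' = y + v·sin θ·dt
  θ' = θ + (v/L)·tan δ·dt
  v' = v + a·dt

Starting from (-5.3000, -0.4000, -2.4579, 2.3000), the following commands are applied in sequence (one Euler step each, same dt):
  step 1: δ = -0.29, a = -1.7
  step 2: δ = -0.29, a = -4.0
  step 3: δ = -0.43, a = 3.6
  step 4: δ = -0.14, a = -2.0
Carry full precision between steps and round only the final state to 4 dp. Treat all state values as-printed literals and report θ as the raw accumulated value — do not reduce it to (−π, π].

(-6.6876, -1.3885, -2.6160, 1.2750)

after step 1 (δ=-0.29, a=-1.7): (-5.745766, -0.763205, -2.515096, 1.875000)
after step 2 (δ=-0.29, a=-4.0): (-6.125494, -1.038038, -2.561723, 0.875000)
after step 3 (δ=-0.43, a=3.6): (-6.308486, -1.157894, -2.595164, 1.775000)
after step 4 (δ=-0.14, a=-2.0): (-6.687620, -1.388484, -2.616009, 1.275000)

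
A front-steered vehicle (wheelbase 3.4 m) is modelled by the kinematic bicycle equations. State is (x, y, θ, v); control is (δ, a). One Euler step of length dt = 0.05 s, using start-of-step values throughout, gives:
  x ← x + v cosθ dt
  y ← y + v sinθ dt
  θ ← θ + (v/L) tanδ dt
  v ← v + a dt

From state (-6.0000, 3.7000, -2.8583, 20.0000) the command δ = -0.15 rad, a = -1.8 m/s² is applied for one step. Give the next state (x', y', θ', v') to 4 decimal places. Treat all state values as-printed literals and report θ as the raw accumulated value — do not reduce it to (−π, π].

(-6.9601, 3.4205, -2.9028, 19.9100)

x' = -6.0000 + 20.0000·cos(-2.8583)·0.05 = -6.9601
y' = 3.7000 + 20.0000·sin(-2.8583)·0.05 = 3.4205
θ' = -2.8583 + (20.0000/3.4)·tan(-0.15)·0.05 = -2.9028
v' = 20.0000 − 1.8000·0.05 = 19.9100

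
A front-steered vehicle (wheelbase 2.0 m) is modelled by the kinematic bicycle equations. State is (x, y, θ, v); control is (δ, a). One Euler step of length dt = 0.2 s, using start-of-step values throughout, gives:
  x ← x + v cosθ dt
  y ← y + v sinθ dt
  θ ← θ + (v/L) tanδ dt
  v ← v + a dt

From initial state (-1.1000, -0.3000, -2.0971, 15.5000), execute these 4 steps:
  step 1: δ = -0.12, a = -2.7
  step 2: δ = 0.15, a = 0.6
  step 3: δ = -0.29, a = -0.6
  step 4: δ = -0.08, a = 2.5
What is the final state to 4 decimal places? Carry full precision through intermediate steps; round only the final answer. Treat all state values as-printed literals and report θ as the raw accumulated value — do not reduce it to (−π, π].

(-8.4376, -9.6801, -2.6278, 15.4600)

after step 1 (δ=-0.12, a=-2.7): (-2.657256, -2.980476, -2.283998, 14.960000)
after step 2 (δ=0.15, a=0.6): (-4.614797, -5.243239, -2.057900, 15.080000)
after step 3 (δ=-0.29, a=-0.6): (-6.026491, -7.908456, -2.507906, 14.960000)
after step 4 (δ=-0.08, a=2.5): (-8.437594, -9.680077, -2.627842, 15.460000)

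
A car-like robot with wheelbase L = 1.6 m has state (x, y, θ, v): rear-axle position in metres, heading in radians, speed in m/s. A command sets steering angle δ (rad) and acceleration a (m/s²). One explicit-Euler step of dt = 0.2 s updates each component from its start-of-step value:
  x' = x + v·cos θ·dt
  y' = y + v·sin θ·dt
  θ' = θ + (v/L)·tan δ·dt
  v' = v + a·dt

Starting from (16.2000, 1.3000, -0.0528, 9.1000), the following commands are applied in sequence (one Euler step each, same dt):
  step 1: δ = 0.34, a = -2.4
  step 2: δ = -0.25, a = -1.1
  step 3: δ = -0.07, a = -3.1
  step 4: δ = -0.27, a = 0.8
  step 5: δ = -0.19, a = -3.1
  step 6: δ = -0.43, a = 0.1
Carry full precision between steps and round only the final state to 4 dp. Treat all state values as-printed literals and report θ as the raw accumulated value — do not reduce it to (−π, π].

(25.7121, 0.8508, -0.8788, 7.3400)

after step 1 (δ=0.34, a=-2.4): (18.017464, 1.203949, 0.349576, 8.620000)
after step 2 (δ=-0.25, a=-1.1): (19.637193, 1.794417, 0.074445, 8.400000)
after step 3 (δ=-0.07, a=-3.1): (21.312540, 1.919369, 0.000824, 7.780000)
after step 4 (δ=-0.27, a=0.8): (22.868539, 1.920652, -0.268323, 7.940000)
after step 5 (δ=-0.19, a=-3.1): (24.399716, 1.499650, -0.459200, 7.320000)
after step 6 (δ=-0.43, a=0.1): (25.712056, 0.850759, -0.878838, 7.340000)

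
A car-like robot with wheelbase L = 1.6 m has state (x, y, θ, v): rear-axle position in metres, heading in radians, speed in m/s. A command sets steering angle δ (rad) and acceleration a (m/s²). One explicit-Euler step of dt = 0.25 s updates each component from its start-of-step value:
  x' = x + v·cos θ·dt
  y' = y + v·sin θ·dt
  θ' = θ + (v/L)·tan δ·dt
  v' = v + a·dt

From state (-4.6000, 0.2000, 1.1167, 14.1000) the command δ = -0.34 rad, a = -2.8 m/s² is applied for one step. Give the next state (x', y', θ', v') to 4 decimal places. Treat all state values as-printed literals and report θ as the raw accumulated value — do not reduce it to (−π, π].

(-3.0538, 3.3678, 0.3374, 13.4000)

x' = -4.6000 + 14.1000·cos(1.1167)·0.25 = -3.0538
y' = 0.2000 + 14.1000·sin(1.1167)·0.25 = 3.3678
θ' = 1.1167 + (14.1000/1.6)·tan(-0.34)·0.25 = 0.3374
v' = 14.1000 − 2.8000·0.25 = 13.4000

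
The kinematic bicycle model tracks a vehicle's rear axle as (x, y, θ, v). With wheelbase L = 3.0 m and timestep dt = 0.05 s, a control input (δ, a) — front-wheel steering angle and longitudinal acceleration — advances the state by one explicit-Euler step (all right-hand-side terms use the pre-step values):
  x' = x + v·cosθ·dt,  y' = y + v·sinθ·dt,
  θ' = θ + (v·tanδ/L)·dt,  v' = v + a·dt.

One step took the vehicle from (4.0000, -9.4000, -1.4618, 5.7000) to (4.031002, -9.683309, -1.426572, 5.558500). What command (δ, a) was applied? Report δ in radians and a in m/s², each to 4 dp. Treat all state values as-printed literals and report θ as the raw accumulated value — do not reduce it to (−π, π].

a = (v'−v)/dt = (-0.141500)/0.05 = -2.8300
Δθ = θ'−θ = 0.035228;  (v·dt/L) = 5.7000·0.05/3.0 = 0.095000
tan δ = Δθ·L/(v·dt) = 0.370821  →  δ = 0.3551

δ = 0.3551, a = -2.8300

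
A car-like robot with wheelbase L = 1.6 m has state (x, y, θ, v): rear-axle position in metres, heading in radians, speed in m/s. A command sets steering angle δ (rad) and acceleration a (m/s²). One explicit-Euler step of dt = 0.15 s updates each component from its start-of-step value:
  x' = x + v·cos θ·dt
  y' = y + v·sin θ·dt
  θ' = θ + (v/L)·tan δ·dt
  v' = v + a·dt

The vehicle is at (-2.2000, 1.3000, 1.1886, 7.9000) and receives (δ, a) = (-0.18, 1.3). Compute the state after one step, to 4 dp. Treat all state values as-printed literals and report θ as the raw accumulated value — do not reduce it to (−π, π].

(-1.7580, 2.3995, 1.0538, 8.0950)

x' = -2.2000 + 7.9000·cos(1.1886)·0.15 = -1.7580
y' = 1.3000 + 7.9000·sin(1.1886)·0.15 = 2.3995
θ' = 1.1886 + (7.9000/1.6)·tan(-0.18)·0.15 = 1.0538
v' = 7.9000 + 1.3000·0.15 = 8.0950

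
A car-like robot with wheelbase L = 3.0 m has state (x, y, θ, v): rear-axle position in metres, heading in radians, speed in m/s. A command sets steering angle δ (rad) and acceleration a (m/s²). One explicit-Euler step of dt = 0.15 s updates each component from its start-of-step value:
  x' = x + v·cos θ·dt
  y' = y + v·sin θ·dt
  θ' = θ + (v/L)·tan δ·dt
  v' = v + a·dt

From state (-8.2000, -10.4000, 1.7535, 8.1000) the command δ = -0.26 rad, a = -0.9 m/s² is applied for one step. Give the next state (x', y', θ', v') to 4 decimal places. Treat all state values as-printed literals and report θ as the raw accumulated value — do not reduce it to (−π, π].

(-8.4208, -9.2052, 1.6458, 7.9650)

x' = -8.2000 + 8.1000·cos(1.7535)·0.15 = -8.4208
y' = -10.4000 + 8.1000·sin(1.7535)·0.15 = -9.2052
θ' = 1.7535 + (8.1000/3.0)·tan(-0.26)·0.15 = 1.6458
v' = 8.1000 − 0.9000·0.15 = 7.9650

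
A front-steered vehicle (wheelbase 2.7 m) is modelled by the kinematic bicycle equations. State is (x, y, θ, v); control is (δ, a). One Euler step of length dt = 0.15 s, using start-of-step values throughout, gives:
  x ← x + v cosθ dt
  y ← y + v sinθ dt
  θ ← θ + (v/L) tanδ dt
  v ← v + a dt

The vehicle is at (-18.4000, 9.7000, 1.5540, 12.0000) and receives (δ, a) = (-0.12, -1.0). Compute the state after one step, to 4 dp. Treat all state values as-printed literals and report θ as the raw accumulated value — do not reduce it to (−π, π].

(-18.3698, 11.4997, 1.4736, 11.8500)

x' = -18.4000 + 12.0000·cos(1.5540)·0.15 = -18.3698
y' = 9.7000 + 12.0000·sin(1.5540)·0.15 = 11.4997
θ' = 1.5540 + (12.0000/2.7)·tan(-0.12)·0.15 = 1.4736
v' = 12.0000 − 1.0000·0.15 = 11.8500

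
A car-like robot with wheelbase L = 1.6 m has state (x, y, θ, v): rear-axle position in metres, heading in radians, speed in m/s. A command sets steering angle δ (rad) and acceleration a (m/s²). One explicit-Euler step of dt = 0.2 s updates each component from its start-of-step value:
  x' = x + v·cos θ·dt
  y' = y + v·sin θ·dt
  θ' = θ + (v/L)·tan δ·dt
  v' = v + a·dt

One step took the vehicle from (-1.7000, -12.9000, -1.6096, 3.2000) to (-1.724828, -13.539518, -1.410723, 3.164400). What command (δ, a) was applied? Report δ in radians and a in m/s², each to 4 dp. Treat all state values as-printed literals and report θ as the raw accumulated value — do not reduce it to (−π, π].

a = (v'−v)/dt = (-0.035600)/0.2 = -0.1780
Δθ = θ'−θ = 0.198877;  (v·dt/L) = 3.2000·0.2/1.6 = 0.400000
tan δ = Δθ·L/(v·dt) = 0.497192  →  δ = 0.4614

δ = 0.4614, a = -0.1780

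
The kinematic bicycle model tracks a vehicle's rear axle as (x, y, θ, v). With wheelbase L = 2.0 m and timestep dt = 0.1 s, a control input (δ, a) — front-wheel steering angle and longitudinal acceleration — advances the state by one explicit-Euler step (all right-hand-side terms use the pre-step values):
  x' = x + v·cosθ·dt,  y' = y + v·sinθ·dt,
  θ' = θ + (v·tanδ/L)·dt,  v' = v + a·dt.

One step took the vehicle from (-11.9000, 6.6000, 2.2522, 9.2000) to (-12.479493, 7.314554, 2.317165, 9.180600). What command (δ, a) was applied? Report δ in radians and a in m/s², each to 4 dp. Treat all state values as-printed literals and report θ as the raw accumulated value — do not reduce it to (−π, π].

a = (v'−v)/dt = (-0.019400)/0.1 = -0.1940
Δθ = θ'−θ = 0.064965;  (v·dt/L) = 9.2000·0.1/2.0 = 0.460000
tan δ = Δθ·L/(v·dt) = 0.141228  →  δ = 0.1403

δ = 0.1403, a = -0.1940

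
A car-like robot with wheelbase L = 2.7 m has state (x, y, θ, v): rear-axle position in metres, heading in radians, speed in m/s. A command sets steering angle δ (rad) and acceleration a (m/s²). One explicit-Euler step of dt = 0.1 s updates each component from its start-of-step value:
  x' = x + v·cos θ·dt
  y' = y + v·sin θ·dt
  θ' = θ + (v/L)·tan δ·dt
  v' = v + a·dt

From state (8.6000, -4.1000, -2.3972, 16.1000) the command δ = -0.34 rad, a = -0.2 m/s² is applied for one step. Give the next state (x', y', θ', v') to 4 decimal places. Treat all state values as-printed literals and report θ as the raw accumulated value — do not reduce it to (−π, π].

x' = 8.6000 + 16.1000·cos(-2.3972)·0.1 = 7.4158
y' = -4.1000 + 16.1000·sin(-2.3972)·0.1 = -5.1908
θ' = -2.3972 + (16.1000/2.7)·tan(-0.34)·0.1 = -2.6081
v' = 16.1000 − 0.2000·0.1 = 16.0800

(7.4158, -5.1908, -2.6081, 16.0800)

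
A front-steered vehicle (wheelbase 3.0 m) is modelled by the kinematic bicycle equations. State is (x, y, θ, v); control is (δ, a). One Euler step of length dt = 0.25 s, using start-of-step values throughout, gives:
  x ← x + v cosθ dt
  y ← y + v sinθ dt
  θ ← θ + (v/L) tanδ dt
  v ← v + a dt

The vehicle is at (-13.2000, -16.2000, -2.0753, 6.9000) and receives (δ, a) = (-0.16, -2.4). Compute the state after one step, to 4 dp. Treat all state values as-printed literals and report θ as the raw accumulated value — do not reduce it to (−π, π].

(-14.0338, -17.7101, -2.1681, 6.3000)

x' = -13.2000 + 6.9000·cos(-2.0753)·0.25 = -14.0338
y' = -16.2000 + 6.9000·sin(-2.0753)·0.25 = -17.7101
θ' = -2.0753 + (6.9000/3.0)·tan(-0.16)·0.25 = -2.1681
v' = 6.9000 − 2.4000·0.25 = 6.3000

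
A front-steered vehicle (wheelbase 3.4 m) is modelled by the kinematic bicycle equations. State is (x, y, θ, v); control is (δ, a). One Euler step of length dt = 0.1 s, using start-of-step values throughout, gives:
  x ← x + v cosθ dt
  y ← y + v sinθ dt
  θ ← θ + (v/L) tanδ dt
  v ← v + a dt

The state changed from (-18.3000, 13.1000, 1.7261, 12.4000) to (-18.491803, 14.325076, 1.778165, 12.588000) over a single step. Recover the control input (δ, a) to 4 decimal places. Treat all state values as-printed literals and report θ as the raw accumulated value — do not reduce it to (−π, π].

δ = 0.1418, a = 1.8800

a = (v'−v)/dt = (0.188000)/0.1 = 1.8800
Δθ = θ'−θ = 0.052065;  (v·dt/L) = 12.4000·0.1/3.4 = 0.364706
tan δ = Δθ·L/(v·dt) = 0.142759  →  δ = 0.1418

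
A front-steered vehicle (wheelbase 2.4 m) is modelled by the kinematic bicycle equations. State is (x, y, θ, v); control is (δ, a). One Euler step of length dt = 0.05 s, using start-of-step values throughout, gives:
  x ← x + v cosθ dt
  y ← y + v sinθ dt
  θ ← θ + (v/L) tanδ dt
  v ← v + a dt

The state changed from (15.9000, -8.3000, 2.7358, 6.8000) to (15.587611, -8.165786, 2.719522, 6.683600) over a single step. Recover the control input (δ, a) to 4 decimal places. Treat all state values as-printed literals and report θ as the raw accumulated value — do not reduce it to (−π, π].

a = (v'−v)/dt = (-0.116400)/0.05 = -2.3280
Δθ = θ'−θ = -0.016278;  (v·dt/L) = 6.8000·0.05/2.4 = 0.141667
tan δ = Δθ·L/(v·dt) = -0.114904  →  δ = -0.1144

δ = -0.1144, a = -2.3280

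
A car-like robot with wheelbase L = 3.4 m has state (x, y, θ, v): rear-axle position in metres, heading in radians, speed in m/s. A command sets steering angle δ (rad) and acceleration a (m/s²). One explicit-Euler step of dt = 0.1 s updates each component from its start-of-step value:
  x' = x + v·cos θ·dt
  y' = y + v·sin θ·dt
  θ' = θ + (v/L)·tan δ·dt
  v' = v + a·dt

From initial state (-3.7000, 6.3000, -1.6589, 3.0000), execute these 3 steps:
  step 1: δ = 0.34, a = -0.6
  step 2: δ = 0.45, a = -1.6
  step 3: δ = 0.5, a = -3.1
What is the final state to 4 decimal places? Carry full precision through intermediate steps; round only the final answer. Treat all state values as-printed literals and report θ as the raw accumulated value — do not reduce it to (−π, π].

(-3.7473, 5.4297, -1.5412, 2.4700)

after step 1 (δ=0.34, a=-0.6): (-3.726397, 6.001164, -1.627688, 2.940000)
after step 2 (δ=0.45, a=-1.6): (-3.743114, 5.707639, -1.585918, 2.780000)
after step 3 (δ=0.5, a=-3.1): (-3.747318, 5.429671, -1.541250, 2.470000)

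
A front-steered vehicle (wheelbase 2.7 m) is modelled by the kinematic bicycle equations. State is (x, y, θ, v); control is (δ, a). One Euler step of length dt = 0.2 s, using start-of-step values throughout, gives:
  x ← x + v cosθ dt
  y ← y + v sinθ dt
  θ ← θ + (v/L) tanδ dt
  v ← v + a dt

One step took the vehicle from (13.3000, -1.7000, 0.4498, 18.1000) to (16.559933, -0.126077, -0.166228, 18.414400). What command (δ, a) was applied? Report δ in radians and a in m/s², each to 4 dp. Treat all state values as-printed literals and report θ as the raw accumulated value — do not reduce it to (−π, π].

a = (v'−v)/dt = (0.314400)/0.2 = 1.5720
Δθ = θ'−θ = -0.616028;  (v·dt/L) = 18.1000·0.2/2.7 = 1.340741
tan δ = Δθ·L/(v·dt) = -0.459468  →  δ = -0.4307

δ = -0.4307, a = 1.5720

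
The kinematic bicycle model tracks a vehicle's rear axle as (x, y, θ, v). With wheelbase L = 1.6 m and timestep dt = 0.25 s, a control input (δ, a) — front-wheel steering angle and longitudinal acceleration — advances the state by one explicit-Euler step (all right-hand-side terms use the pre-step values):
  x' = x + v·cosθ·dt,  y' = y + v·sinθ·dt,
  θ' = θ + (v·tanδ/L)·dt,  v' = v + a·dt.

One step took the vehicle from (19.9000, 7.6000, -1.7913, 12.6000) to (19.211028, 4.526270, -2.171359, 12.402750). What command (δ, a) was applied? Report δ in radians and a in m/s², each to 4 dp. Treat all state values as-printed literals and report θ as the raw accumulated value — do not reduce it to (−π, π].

δ = -0.1907, a = -0.7890

a = (v'−v)/dt = (-0.197250)/0.25 = -0.7890
Δθ = θ'−θ = -0.380059;  (v·dt/L) = 12.6000·0.25/1.6 = 1.968750
tan δ = Δθ·L/(v·dt) = -0.193046  →  δ = -0.1907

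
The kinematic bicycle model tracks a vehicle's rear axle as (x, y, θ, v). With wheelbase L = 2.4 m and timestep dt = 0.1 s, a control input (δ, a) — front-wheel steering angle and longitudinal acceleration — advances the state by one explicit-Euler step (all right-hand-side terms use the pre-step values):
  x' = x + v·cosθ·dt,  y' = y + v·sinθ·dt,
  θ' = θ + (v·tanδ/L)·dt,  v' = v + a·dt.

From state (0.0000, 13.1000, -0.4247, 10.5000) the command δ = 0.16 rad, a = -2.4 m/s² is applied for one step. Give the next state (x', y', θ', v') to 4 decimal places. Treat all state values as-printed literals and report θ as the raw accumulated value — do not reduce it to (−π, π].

x' = 0.0000 + 10.5000·cos(-0.4247)·0.1 = 0.9567
y' = 13.1000 + 10.5000·sin(-0.4247)·0.1 = 12.6674
θ' = -0.4247 + (10.5000/2.4)·tan(0.16)·0.1 = -0.3541
v' = 10.5000 − 2.4000·0.1 = 10.2600

(0.9567, 12.6674, -0.3541, 10.2600)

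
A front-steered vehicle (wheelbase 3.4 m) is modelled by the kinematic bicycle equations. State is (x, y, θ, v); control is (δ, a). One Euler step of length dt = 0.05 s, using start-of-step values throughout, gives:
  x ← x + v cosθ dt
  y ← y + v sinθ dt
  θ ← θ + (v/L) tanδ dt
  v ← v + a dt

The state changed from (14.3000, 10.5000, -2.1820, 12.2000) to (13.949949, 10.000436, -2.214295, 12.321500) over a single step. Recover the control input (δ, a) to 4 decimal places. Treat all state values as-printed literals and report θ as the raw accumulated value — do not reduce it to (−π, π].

a = (v'−v)/dt = (0.121500)/0.05 = 2.4300
Δθ = θ'−θ = -0.032295;  (v·dt/L) = 12.2000·0.05/3.4 = 0.179412
tan δ = Δθ·L/(v·dt) = -0.180005  →  δ = -0.1781

δ = -0.1781, a = 2.4300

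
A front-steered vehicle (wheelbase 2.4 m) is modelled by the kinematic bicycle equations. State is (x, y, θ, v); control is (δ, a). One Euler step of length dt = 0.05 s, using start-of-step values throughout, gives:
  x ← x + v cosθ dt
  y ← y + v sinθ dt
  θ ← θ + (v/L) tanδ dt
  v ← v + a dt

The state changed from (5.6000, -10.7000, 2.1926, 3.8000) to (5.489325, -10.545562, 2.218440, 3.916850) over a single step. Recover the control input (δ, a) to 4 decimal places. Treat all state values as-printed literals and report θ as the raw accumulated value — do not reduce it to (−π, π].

δ = 0.3155, a = 2.3370

a = (v'−v)/dt = (0.116850)/0.05 = 2.3370
Δθ = θ'−θ = 0.025840;  (v·dt/L) = 3.8000·0.05/2.4 = 0.079167
tan δ = Δθ·L/(v·dt) = 0.326400  →  δ = 0.3155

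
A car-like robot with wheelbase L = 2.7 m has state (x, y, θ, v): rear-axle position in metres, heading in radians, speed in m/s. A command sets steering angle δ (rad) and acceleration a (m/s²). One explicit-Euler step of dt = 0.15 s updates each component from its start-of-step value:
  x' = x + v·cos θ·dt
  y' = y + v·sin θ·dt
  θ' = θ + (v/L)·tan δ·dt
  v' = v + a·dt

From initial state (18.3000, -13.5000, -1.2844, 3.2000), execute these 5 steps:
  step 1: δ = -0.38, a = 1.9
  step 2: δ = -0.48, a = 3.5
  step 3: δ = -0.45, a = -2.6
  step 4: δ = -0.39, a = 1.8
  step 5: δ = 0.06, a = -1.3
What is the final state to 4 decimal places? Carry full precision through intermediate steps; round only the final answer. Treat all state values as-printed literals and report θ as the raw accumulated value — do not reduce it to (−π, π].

after step 1 (δ=-0.38, a=1.9): (18.435599, -13.960449, -1.355407, 3.485000)
after step 2 (δ=-0.48, a=3.5): (18.547325, -14.471120, -1.456203, 4.010000)
after step 3 (δ=-0.45, a=-2.6): (18.616102, -15.068675, -1.563817, 3.620000)
after step 4 (δ=-0.39, a=1.8): (18.619892, -15.611661, -1.646484, 3.890000)
after step 5 (δ=0.06, a=-1.3): (18.575770, -16.193491, -1.633502, 3.695000)

(18.5758, -16.1935, -1.6335, 3.6950)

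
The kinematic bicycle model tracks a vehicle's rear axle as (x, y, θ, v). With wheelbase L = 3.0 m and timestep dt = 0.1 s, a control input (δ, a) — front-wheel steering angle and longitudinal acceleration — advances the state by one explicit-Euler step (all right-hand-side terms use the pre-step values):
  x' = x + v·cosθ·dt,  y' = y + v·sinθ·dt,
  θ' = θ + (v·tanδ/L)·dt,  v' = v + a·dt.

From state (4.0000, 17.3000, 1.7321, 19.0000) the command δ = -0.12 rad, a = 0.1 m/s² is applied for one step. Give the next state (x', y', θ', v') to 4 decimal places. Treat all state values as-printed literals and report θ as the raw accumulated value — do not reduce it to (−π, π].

(3.6949, 19.1753, 1.6557, 19.0100)

x' = 4.0000 + 19.0000·cos(1.7321)·0.1 = 3.6949
y' = 17.3000 + 19.0000·sin(1.7321)·0.1 = 19.1753
θ' = 1.7321 + (19.0000/3.0)·tan(-0.12)·0.1 = 1.6557
v' = 19.0000 + 0.1000·0.1 = 19.0100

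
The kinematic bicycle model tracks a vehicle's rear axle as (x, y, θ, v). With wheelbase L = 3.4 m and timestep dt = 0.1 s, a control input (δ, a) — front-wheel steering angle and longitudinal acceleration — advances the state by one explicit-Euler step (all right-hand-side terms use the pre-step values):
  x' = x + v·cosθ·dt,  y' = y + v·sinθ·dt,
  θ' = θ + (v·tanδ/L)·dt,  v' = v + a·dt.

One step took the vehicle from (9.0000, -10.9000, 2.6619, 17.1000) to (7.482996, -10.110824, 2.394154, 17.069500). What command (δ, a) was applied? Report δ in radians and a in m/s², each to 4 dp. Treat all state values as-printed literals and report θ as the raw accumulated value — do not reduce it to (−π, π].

a = (v'−v)/dt = (-0.030500)/0.1 = -0.3050
Δθ = θ'−θ = -0.267746;  (v·dt/L) = 17.1000·0.1/3.4 = 0.502941
tan δ = Δθ·L/(v·dt) = -0.532360  →  δ = -0.4892

δ = -0.4892, a = -0.3050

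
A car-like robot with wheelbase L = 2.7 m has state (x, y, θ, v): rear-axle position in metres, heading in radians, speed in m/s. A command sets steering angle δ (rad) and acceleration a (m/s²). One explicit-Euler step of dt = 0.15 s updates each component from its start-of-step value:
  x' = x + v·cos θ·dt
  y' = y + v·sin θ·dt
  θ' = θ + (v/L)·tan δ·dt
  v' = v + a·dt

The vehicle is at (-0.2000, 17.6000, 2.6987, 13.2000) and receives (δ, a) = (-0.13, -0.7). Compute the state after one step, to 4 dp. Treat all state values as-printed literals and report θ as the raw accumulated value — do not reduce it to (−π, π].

x' = -0.2000 + 13.2000·cos(2.6987)·0.15 = -1.9890
y' = 17.6000 + 13.2000·sin(2.6987)·0.15 = 18.4485
θ' = 2.6987 + (13.2000/2.7)·tan(-0.13)·0.15 = 2.6028
v' = 13.2000 − 0.7000·0.15 = 13.0950

(-1.9890, 18.4485, 2.6028, 13.0950)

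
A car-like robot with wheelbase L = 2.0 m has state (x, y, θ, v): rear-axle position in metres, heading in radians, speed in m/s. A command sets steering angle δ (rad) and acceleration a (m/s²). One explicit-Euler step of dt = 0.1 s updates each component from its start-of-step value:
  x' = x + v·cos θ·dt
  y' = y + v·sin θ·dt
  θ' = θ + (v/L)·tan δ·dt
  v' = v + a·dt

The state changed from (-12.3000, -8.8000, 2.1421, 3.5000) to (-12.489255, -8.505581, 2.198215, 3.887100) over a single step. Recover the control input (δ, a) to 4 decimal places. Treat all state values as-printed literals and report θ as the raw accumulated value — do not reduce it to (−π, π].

δ = 0.3103, a = 3.8710

a = (v'−v)/dt = (0.387100)/0.1 = 3.8710
Δθ = θ'−θ = 0.056115;  (v·dt/L) = 3.5000·0.1/2.0 = 0.175000
tan δ = Δθ·L/(v·dt) = 0.320657  →  δ = 0.3103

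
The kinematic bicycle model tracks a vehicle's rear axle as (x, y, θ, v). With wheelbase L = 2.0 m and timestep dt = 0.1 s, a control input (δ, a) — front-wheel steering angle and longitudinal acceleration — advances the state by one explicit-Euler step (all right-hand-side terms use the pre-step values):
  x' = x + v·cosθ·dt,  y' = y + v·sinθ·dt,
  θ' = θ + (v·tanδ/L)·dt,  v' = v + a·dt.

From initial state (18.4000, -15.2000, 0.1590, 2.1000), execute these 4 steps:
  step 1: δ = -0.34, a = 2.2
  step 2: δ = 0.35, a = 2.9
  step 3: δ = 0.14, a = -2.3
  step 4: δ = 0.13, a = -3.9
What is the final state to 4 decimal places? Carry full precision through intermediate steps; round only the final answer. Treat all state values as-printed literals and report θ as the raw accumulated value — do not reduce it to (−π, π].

(19.3292, -15.0527, 0.1981, 1.9900)

after step 1 (δ=-0.34, a=2.2): (18.607351, -15.166751, 0.121858, 2.320000)
after step 2 (δ=0.35, a=2.9): (18.837631, -15.138549, 0.164201, 2.610000)
after step 3 (δ=0.14, a=-2.3): (19.095120, -15.095885, 0.182591, 2.380000)
after step 4 (δ=0.13, a=-3.9): (19.329164, -15.052670, 0.198149, 1.990000)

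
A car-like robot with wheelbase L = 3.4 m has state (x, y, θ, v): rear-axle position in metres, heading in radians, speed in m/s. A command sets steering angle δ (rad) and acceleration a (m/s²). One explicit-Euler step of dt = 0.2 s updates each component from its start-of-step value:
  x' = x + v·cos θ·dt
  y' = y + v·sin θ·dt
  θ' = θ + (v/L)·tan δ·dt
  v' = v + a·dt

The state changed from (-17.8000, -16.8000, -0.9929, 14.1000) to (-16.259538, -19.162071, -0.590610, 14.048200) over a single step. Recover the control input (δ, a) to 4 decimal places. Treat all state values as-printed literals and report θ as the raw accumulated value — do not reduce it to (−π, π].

a = (v'−v)/dt = (-0.051800)/0.2 = -0.2590
Δθ = θ'−θ = 0.402290;  (v·dt/L) = 14.1000·0.2/3.4 = 0.829412
tan δ = Δθ·L/(v·dt) = 0.485030  →  δ = 0.4516

δ = 0.4516, a = -0.2590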